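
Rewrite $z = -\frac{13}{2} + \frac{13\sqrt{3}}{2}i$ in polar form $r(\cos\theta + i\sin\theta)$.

r = |z| = sqrt(a^2 + b^2) = sqrt((-13/2)^2 + (13*sqrt(3)/2)^2) = sqrt(169/4 + 507/4) = sqrt(169) = 13
θ = arctan(b/a) = arctan(11.2583/-6.5) (quadrant-adjusted) = 120°
z = 13(cos 120° + i sin 120°)


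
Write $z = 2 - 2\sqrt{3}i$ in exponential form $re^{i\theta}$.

r = |z| = sqrt((2)^2 + (-2*sqrt(3))^2) = sqrt(4 + 12) = sqrt(16) = 4
θ = arctan(b/a) = arctan(-3.4641/2) (quadrant-adjusted) = -60° = -π/3
z = 4e^(-i*π/3)


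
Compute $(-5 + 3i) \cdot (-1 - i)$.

(a1*a2 - b1*b2) + (a1*b2 + b1*a2)i
= (5 - (-3)) + (5 + (-3))i
= 8 + 2i


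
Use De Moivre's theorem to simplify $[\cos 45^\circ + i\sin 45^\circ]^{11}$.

By De Moivre: z^n = r^n(cos(nθ) + i sin(nθ))
= 1^11(cos(11*45°) + i sin(11*45°))
= 1(cos 135° + i sin 135°)
= -sqrt(2)/2 + (sqrt(2)/2)i


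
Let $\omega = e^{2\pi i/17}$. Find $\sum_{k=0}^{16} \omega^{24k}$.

Let ζ = ω^24 = e^(2πi·24/17). Since 17 ∤ 24, ζ ≠ 1.
Sum = Σ_{k=0}^{16} ζ^k = (ζ^17 - 1)/(ζ - 1) = (ω^{24·17} - 1)/(ζ - 1) = (1 - 1)/(ζ - 1) = 0


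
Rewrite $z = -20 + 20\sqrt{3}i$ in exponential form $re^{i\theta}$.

r = |z| = sqrt((-20)^2 + (20*sqrt(3))^2) = sqrt(400 + 1200) = sqrt(1600) = 40
θ = arctan(b/a) = arctan(34.641/-20) (quadrant-adjusted) = 120° = 2π/3
z = 40e^(i*2π/3)


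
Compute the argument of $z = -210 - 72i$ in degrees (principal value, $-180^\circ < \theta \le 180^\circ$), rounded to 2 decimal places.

θ = arctan(b/a) = arctan(-72/-210) (quadrant-adjusted) = -161.08°


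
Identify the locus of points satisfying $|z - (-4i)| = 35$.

|z - z0| = r describes a circle centered at z0 with radius r
Here z0 = -4i and r = 35
Locus: Circle centered at (0, -4) with radius 35


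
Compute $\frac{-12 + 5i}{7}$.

Divisor is real, so divide each part by 7:
= -12/7 + (5/7)i


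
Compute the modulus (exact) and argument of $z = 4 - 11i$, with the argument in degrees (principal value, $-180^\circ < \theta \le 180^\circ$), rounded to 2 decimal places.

|z| = sqrt(4^2 + (-11)^2) = sqrt(137)
arg(z) = arctan(b/a) = arctan(-11/4) (quadrant-adjusted) = -70.02°


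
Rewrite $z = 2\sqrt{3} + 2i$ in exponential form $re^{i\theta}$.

r = |z| = sqrt((2*sqrt(3))^2 + (2)^2) = sqrt(12 + 4) = sqrt(16) = 4
θ = arctan(b/a) = arctan(2/3.4641) (quadrant-adjusted) = 30° = π/6
z = 4e^(i*π/6)


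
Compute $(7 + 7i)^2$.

(a + bi)^2 = a^2 - b^2 + 2abi
= 7^2 - 7^2 + 2*7*7i
= 98i


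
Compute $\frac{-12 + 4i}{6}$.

Divisor is real, so divide each part by 6:
= -2 + (2/3)i


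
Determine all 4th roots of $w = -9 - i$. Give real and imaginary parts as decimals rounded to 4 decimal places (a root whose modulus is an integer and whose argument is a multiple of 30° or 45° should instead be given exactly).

|w| = sqrt(82) ≈ 9.055385, arg(w) ≈ 186.340192°
Root modulus = sqrt(82)^(1/4) ≈ 1.734709
Root arguments: θ_k = (arg(w) + 360°k)/4 for k = 0, 1, ..., 3
Compute each root as (root modulus)(cos θ_k + i sin θ_k) using full-precision intermediates, then round to 4 decimal places.
Roots: 1.1922 + 1.2601i, -1.2601 + 1.1922i, -1.1922 - 1.2601i, 1.2601 - 1.1922i


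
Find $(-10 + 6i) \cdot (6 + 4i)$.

(a1*a2 - b1*b2) + (a1*b2 + b1*a2)i
= (-60 - 24) + (-40 + 36)i
= -84 - 4i


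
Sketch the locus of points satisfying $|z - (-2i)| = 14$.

|z - z0| = r describes a circle centered at z0 with radius r
Here z0 = -2i and r = 14
Locus: Circle centered at (0, -2) with radius 14


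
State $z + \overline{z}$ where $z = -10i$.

z + conjugate(z) = (a + bi) + (a - bi) = 2a
= 2 * 0 = 0


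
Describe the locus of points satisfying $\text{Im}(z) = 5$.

Im(z) = y where z = x + yi; the equation y = 5 is satisfied by all points with that y-coordinate
Locus: Horizontal line y = 5


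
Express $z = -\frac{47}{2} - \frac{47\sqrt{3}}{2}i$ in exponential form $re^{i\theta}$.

r = |z| = sqrt((-47/2)^2 + (-47*sqrt(3)/2)^2) = sqrt(2209/4 + 6627/4) = sqrt(2209) = 47
θ = arctan(b/a) = arctan(-40.7032/-23.5) (quadrant-adjusted) = -120° = -2π/3
z = 47e^(-i*2π/3)


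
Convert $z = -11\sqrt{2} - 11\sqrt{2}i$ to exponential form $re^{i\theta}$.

r = |z| = sqrt((-11*sqrt(2))^2 + (-11*sqrt(2))^2) = sqrt(242 + 242) = sqrt(484) = 22
θ = arctan(b/a) = arctan(-15.5563/-15.5563) (quadrant-adjusted) = -135° = -3π/4
z = 22e^(-i*3π/4)


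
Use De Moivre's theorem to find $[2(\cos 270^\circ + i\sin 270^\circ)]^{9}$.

By De Moivre: z^n = r^n(cos(nθ) + i sin(nθ))
= 2^9(cos(9*270°) + i sin(9*270°))
= 512(cos 270° + i sin 270°)
= -512i


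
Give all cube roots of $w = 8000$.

|w| = 8000, arg(w) = 0°
Root modulus = 8000^(1/3) = 20
Root arguments: θ_k = (0° + 360°k)/3 for k = 0, 1, ..., 2
Roots: 20, -10 + 10*sqrt(3)i, -10 - 10*sqrt(3)i


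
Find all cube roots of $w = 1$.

|w| = 1, arg(w) = 0°
Root modulus = 1^(1/3) = 1
Root arguments: θ_k = (0° + 360°k)/3 for k = 0, 1, ..., 2
Roots: 1, -1/2 + (sqrt(3)/2)i, -1/2 - (sqrt(3)/2)i


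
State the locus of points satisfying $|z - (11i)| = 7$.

|z - z0| = r describes a circle centered at z0 with radius r
Here z0 = 11i and r = 7
Locus: Circle centered at (0, 11) with radius 7


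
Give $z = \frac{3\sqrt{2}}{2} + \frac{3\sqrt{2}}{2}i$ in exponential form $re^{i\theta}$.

r = |z| = sqrt((3*sqrt(2)/2)^2 + (3*sqrt(2)/2)^2) = sqrt(9/2 + 9/2) = sqrt(9) = 3
θ = arctan(b/a) = arctan(2.1213/2.1213) (quadrant-adjusted) = 45° = π/4
z = 3e^(i*π/4)


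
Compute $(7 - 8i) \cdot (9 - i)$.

(a1*a2 - b1*b2) + (a1*b2 + b1*a2)i
= (63 - 8) + (-7 + (-72))i
= 55 - 79i


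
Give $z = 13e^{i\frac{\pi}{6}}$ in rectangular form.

a = r cos θ = 13 * sqrt(3)/2 = 13*sqrt(3)/2
b = r sin θ = 13 * 1/2 = 13/2
z = 13*sqrt(3)/2 + (13/2)i


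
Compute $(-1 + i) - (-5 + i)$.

(-1 - (-5)) + (1 - 1)i = 4


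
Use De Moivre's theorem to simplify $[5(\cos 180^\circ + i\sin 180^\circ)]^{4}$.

By De Moivre: z^n = r^n(cos(nθ) + i sin(nθ))
= 5^4(cos(4*180°) + i sin(4*180°))
= 625(cos 0° + i sin 0°)
= 625


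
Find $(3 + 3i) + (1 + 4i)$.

(3 + 1) + (3 + 4)i = 4 + 7i


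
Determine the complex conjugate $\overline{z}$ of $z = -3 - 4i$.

If z = a + bi, then conjugate(z) = a - bi
conjugate(-3 - 4i) = -3 + 4i


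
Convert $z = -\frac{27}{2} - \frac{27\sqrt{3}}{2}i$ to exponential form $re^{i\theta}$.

r = |z| = sqrt((-27/2)^2 + (-27*sqrt(3)/2)^2) = sqrt(729/4 + 2187/4) = sqrt(729) = 27
θ = arctan(b/a) = arctan(-23.3827/-13.5) (quadrant-adjusted) = -120° = -2π/3
z = 27e^(-i*2π/3)


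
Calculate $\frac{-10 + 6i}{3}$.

Divisor is real, so divide each part by 3:
= -10/3 + 2i


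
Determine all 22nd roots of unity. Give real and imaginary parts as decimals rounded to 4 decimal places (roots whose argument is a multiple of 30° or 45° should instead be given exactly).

ω_k = e^(2πik/22) = cos(2πk/22) + i sin(2πk/22) for k = 0, 1, ..., 21
Roots: 1, 0.9595 + 0.2817i, 0.8413 + 0.5406i, 0.6549 + 0.7557i, 0.4154 + 0.9096i, 0.1423 + 0.9898i, -0.1423 + 0.9898i, -0.4154 + 0.9096i, -0.6549 + 0.7557i, -0.8413 + 0.5406i, -0.9595 + 0.2817i, -1, -0.9595 - 0.2817i, -0.8413 - 0.5406i, -0.6549 - 0.7557i, -0.4154 - 0.9096i, -0.1423 - 0.9898i, 0.1423 - 0.9898i, 0.4154 - 0.9096i, 0.6549 - 0.7557i, 0.8413 - 0.5406i, 0.9595 - 0.2817i


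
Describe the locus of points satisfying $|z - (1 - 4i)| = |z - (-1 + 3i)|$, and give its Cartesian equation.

|z - z1| = |z - z2| means z is equidistant from z1 and z2,
i.e. the perpendicular bisector of the segment from (1, -4) to (-1, 3) (midpoint (0, -1/2)).
With z = x + yi, square both sides:
(x - 1)^2 + (y - (-4))^2 = (x - (-1))^2 + (y - 3)^2
The x^2 and y^2 terms cancel: -4x + 14y = 10 - 17 = -7
Simplify: 4x - 14y = 7
Locus: Perpendicular bisector of the segment from (1, -4) to (-1, 3): the line 4x - 14y = 7


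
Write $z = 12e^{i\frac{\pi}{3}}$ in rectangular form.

a = r cos θ = 12 * 1/2 = 6
b = r sin θ = 12 * sqrt(3)/2 = 6*sqrt(3)
z = 6 + 6*sqrt(3)i


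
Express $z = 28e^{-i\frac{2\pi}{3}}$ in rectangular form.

a = r cos θ = 28 * -1/2 = -14
b = r sin θ = 28 * -sqrt(3)/2 = -14*sqrt(3)
z = -14 - 14*sqrt(3)i


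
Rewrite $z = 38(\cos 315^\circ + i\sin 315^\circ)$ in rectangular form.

a = r cos θ = 38 * sqrt(2)/2 = 19*sqrt(2)
b = r sin θ = 38 * -sqrt(2)/2 = -19*sqrt(2)
z = 19*sqrt(2) - 19*sqrt(2)i


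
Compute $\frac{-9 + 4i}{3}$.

Divisor is real, so divide each part by 3:
= -3 + (4/3)i


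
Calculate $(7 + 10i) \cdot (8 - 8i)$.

(a1*a2 - b1*b2) + (a1*b2 + b1*a2)i
= (56 - (-80)) + (-56 + 80)i
= 136 + 24i


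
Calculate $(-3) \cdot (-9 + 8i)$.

(a1*a2 - b1*b2) + (a1*b2 + b1*a2)i
= (27 - 0) + (-24 + 0)i
= 27 - 24i


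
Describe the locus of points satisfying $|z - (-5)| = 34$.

|z - z0| = r describes a circle centered at z0 with radius r
Here z0 = -5 and r = 34
Locus: Circle centered at (-5, 0) with radius 34


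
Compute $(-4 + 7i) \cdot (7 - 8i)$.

(a1*a2 - b1*b2) + (a1*b2 + b1*a2)i
= (-28 - (-56)) + (32 + 49)i
= 28 + 81i


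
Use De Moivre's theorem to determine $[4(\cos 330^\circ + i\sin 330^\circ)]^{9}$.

By De Moivre: z^n = r^n(cos(nθ) + i sin(nθ))
= 4^9(cos(9*330°) + i sin(9*330°))
= 262144(cos 90° + i sin 90°)
= 262144i


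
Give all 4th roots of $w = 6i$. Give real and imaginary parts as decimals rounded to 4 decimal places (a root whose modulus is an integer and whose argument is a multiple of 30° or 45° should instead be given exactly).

|w| = 6, arg(w) = 90°
Root modulus = 6^(1/4) ≈ 1.565085
Root arguments: θ_k = (90° + 360°k)/4 for k = 0, 1, ..., 3
Compute each root as (root modulus)(cos θ_k + i sin θ_k) using full-precision intermediates, then round to 4 decimal places.
Roots: 1.4459 + 0.5989i, -0.5989 + 1.4459i, -1.4459 - 0.5989i, 0.5989 - 1.4459i


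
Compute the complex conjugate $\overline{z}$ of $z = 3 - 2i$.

If z = a + bi, then conjugate(z) = a - bi
conjugate(3 - 2i) = 3 + 2i


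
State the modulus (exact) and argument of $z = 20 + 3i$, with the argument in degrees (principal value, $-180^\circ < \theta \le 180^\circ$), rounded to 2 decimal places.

|z| = sqrt(20^2 + 3^2) = sqrt(409)
arg(z) = arctan(b/a) = arctan(3/20) (quadrant-adjusted) = 8.53°


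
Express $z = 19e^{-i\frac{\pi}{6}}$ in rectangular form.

a = r cos θ = 19 * sqrt(3)/2 = 19*sqrt(3)/2
b = r sin θ = 19 * -1/2 = -19/2
z = 19*sqrt(3)/2 - (19/2)i


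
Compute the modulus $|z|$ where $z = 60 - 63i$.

|z| = sqrt(a^2 + b^2) = sqrt(60^2 + (-63)^2) = sqrt(7569) = 87


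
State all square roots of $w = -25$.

|w| = 25, arg(w) = 180°
Root modulus = 25^(1/2) = 5
Root arguments: θ_k = (180° + 360°k)/2 for k = 0, 1, ..., 1
Roots: 5i, -5i


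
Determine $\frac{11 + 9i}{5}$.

Divisor is real, so divide each part by 5:
= 11/5 + (9/5)i


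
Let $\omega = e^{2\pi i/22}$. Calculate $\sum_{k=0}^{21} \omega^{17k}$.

Let ζ = ω^17 = e^(2πi·17/22). Since 22 ∤ 17, ζ ≠ 1.
Sum = Σ_{k=0}^{21} ζ^k = (ζ^22 - 1)/(ζ - 1) = (ω^{17·22} - 1)/(ζ - 1) = (1 - 1)/(ζ - 1) = 0


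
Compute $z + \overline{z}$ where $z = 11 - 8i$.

z + conjugate(z) = (a + bi) + (a - bi) = 2a
= 2 * 11 = 22


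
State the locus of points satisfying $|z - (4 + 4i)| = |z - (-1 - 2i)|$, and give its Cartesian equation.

|z - z1| = |z - z2| means z is equidistant from z1 and z2,
i.e. the perpendicular bisector of the segment from (4, 4) to (-1, -2) (midpoint (3/2, 1)).
With z = x + yi, square both sides:
(x - 4)^2 + (y - 4)^2 = (x - (-1))^2 + (y - (-2))^2
The x^2 and y^2 terms cancel: -10x + (-12)y = 5 - 32 = -27
Simplify: 10x + 12y = 27
Locus: Perpendicular bisector of the segment from (4, 4) to (-1, -2): the line 10x + 12y = 27


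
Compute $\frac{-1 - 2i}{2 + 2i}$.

Multiply numerator and denominator by conjugate (2 - 2i):
= (-1 - 2i)(2 - 2i) / (2^2 + 2^2)
= (-6 - 2i) / 8
Divide through by 2: (-3 - i) / 4
= -3/4 - (1/4)i


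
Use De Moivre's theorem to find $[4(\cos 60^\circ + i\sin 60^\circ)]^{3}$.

By De Moivre: z^n = r^n(cos(nθ) + i sin(nθ))
= 4^3(cos(3*60°) + i sin(3*60°))
= 64(cos 180° + i sin 180°)
= -64


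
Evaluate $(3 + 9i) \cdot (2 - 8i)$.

(a1*a2 - b1*b2) + (a1*b2 + b1*a2)i
= (6 - (-72)) + (-24 + 18)i
= 78 - 6i


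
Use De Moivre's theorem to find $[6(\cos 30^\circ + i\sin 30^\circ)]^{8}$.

By De Moivre: z^n = r^n(cos(nθ) + i sin(nθ))
= 6^8(cos(8*30°) + i sin(8*30°))
= 1679616(cos 240° + i sin 240°)
= -839808 - 839808*sqrt(3)i


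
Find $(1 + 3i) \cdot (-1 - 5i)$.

(a1*a2 - b1*b2) + (a1*b2 + b1*a2)i
= (-1 - (-15)) + (-5 + (-3))i
= 14 - 8i


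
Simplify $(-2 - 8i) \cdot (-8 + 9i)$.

(a1*a2 - b1*b2) + (a1*b2 + b1*a2)i
= (16 - (-72)) + (-18 + 64)i
= 88 + 46i


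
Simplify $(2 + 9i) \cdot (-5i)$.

(a1*a2 - b1*b2) + (a1*b2 + b1*a2)i
= (0 - (-45)) + (-10 + 0)i
= 45 - 10i


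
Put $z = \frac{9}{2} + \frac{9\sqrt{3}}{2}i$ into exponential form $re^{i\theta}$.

r = |z| = sqrt((9/2)^2 + (9*sqrt(3)/2)^2) = sqrt(81/4 + 243/4) = sqrt(81) = 9
θ = arctan(b/a) = arctan(7.7942/4.5) (quadrant-adjusted) = 60° = π/3
z = 9e^(i*π/3)


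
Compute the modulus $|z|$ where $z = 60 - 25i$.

|z| = sqrt(a^2 + b^2) = sqrt(60^2 + (-25)^2) = sqrt(4225) = 65


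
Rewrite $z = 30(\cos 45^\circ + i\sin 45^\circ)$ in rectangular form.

a = r cos θ = 30 * sqrt(2)/2 = 15*sqrt(2)
b = r sin θ = 30 * sqrt(2)/2 = 15*sqrt(2)
z = 15*sqrt(2) + 15*sqrt(2)i


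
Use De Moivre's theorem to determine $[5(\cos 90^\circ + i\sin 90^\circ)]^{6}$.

By De Moivre: z^n = r^n(cos(nθ) + i sin(nθ))
= 5^6(cos(6*90°) + i sin(6*90°))
= 15625(cos 180° + i sin 180°)
= -15625


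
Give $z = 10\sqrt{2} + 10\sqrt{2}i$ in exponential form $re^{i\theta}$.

r = |z| = sqrt((10*sqrt(2))^2 + (10*sqrt(2))^2) = sqrt(200 + 200) = sqrt(400) = 20
θ = arctan(b/a) = arctan(14.1421/14.1421) (quadrant-adjusted) = 45° = π/4
z = 20e^(i*π/4)


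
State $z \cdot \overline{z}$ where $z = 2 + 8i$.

z * conjugate(z) = |z|^2 = a^2 + b^2
= 2^2 + 8^2 = 68


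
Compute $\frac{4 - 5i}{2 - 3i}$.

Multiply numerator and denominator by conjugate (2 + 3i):
= (4 - 5i)(2 + 3i) / (2^2 + (-3)^2)
= (23 + 2i) / 13
= 23/13 + (2/13)i


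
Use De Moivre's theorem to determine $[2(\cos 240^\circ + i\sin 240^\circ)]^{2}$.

By De Moivre: z^n = r^n(cos(nθ) + i sin(nθ))
= 2^2(cos(2*240°) + i sin(2*240°))
= 4(cos 120° + i sin 120°)
= -2 + 2*sqrt(3)i


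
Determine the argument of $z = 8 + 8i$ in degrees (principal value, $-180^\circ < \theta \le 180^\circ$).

θ = arctan(b/a) = arctan(8/8) (quadrant-adjusted) = 45°


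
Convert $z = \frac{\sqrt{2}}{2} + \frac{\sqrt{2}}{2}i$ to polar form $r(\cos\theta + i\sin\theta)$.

r = |z| = sqrt(a^2 + b^2) = sqrt((sqrt(2)/2)^2 + (sqrt(2)/2)^2) = sqrt(1/2 + 1/2) = sqrt(1) = 1
θ = arctan(b/a) = arctan(0.7071/0.7071) (quadrant-adjusted) = 45°
z = 1(cos 45° + i sin 45°)


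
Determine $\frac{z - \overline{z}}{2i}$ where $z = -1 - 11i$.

z - conjugate(z) = 2bi
(z - conjugate(z))/(2i) = 2bi/(2i) = b = -11


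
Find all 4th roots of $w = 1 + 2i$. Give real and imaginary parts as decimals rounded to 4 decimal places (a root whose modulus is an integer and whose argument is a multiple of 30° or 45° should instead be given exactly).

|w| = sqrt(5) ≈ 2.236068, arg(w) ≈ 63.434949°
Root modulus = sqrt(5)^(1/4) ≈ 1.222845
Root arguments: θ_k = (arg(w) + 360°k)/4 for k = 0, 1, ..., 3
Compute each root as (root modulus)(cos θ_k + i sin θ_k) using full-precision intermediates, then round to 4 decimal places.
Roots: 1.1763 + 0.3342i, -0.3342 + 1.1763i, -1.1763 - 0.3342i, 0.3342 - 1.1763i


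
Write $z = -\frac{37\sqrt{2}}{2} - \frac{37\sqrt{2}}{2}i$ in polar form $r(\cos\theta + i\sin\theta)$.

r = |z| = sqrt(a^2 + b^2) = sqrt((-37*sqrt(2)/2)^2 + (-37*sqrt(2)/2)^2) = sqrt(1369/2 + 1369/2) = sqrt(1369) = 37
θ = arctan(b/a) = arctan(-26.163/-26.163) (quadrant-adjusted) = 225°
z = 37(cos 225° + i sin 225°)


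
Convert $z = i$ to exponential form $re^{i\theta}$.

r = |z| = sqrt((0)^2 + (1)^2) = sqrt(0 + 1) = sqrt(1) = 1
a = 0 and b > 0, so z lies on the positive imaginary axis: θ = 90° = π/2
z = 1e^(i*π/2)


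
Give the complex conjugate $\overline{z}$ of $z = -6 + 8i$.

If z = a + bi, then conjugate(z) = a - bi
conjugate(-6 + 8i) = -6 - 8i


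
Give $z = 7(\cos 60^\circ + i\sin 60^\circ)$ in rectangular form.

a = r cos θ = 7 * 1/2 = 7/2
b = r sin θ = 7 * sqrt(3)/2 = 7*sqrt(3)/2
z = 7/2 + (7*sqrt(3)/2)i


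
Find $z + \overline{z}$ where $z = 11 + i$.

z + conjugate(z) = (a + bi) + (a - bi) = 2a
= 2 * 11 = 22


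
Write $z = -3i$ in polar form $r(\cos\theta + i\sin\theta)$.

r = |z| = sqrt(a^2 + b^2) = sqrt((0)^2 + (-3)^2) = sqrt(0 + 9) = sqrt(9) = 3
a = 0 and b < 0, so z lies on the negative imaginary axis: θ = 270°
z = 3(cos 270° + i sin 270°)


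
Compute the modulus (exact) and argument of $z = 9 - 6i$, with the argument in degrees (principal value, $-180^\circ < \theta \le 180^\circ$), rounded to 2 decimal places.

|z| = sqrt(9^2 + (-6)^2) = sqrt(117)
arg(z) = arctan(b/a) = arctan(-6/9) (quadrant-adjusted) = -33.69°


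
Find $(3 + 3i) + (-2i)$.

(3 + 0) + (3 + (-2))i = 3 + i


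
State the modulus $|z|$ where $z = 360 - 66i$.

|z| = sqrt(a^2 + b^2) = sqrt(360^2 + (-66)^2) = sqrt(133956) = 366


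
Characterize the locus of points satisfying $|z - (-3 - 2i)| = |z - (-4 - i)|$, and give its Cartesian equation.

|z - z1| = |z - z2| means z is equidistant from z1 and z2,
i.e. the perpendicular bisector of the segment from (-3, -2) to (-4, -1) (midpoint (-7/2, -3/2)).
With z = x + yi, square both sides:
(x - (-3))^2 + (y - (-2))^2 = (x - (-4))^2 + (y - (-1))^2
The x^2 and y^2 terms cancel: -2x + 2y = 17 - 13 = 4
Simplify: x - y = -2
Locus: Perpendicular bisector of the segment from (-3, -2) to (-4, -1): the line x - y = -2


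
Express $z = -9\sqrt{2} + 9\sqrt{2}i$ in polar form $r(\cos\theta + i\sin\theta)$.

r = |z| = sqrt(a^2 + b^2) = sqrt((-9*sqrt(2))^2 + (9*sqrt(2))^2) = sqrt(162 + 162) = sqrt(324) = 18
θ = arctan(b/a) = arctan(12.7279/-12.7279) (quadrant-adjusted) = 135°
z = 18(cos 135° + i sin 135°)


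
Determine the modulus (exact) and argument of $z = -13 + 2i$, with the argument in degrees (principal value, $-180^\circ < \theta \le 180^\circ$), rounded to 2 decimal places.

|z| = sqrt((-13)^2 + 2^2) = sqrt(173)
arg(z) = arctan(b/a) = arctan(2/-13) (quadrant-adjusted) = 171.25°


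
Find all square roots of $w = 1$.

|w| = 1, arg(w) = 0°
Root modulus = 1^(1/2) = 1
Root arguments: θ_k = (0° + 360°k)/2 for k = 0, 1, ..., 1
Roots: 1, -1


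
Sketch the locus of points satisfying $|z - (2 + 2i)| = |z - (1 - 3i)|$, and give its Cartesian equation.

|z - z1| = |z - z2| means z is equidistant from z1 and z2,
i.e. the perpendicular bisector of the segment from (2, 2) to (1, -3) (midpoint (3/2, -1/2)).
With z = x + yi, square both sides:
(x - 2)^2 + (y - 2)^2 = (x - 1)^2 + (y - (-3))^2
The x^2 and y^2 terms cancel: -2x + (-10)y = 10 - 8 = 2
Simplify: x + 5y = -1
Locus: Perpendicular bisector of the segment from (2, 2) to (1, -3): the line x + 5y = -1


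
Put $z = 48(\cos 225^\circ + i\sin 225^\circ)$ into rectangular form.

a = r cos θ = 48 * -sqrt(2)/2 = -24*sqrt(2)
b = r sin θ = 48 * -sqrt(2)/2 = -24*sqrt(2)
z = -24*sqrt(2) - 24*sqrt(2)i


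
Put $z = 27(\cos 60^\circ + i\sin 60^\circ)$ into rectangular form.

a = r cos θ = 27 * 1/2 = 27/2
b = r sin θ = 27 * sqrt(3)/2 = 27*sqrt(3)/2
z = 27/2 + (27*sqrt(3)/2)i


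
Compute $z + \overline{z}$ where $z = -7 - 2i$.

z + conjugate(z) = (a + bi) + (a - bi) = 2a
= 2 * (-7) = -14


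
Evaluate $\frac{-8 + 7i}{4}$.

Divisor is real, so divide each part by 4:
= -2 + (7/4)i


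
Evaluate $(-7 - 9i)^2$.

(a + bi)^2 = a^2 - b^2 + 2abi
= (-7)^2 - (-9)^2 + 2*(-7)*(-9)i
= -32 + 126i


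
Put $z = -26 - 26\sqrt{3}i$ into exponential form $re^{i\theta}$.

r = |z| = sqrt((-26)^2 + (-26*sqrt(3))^2) = sqrt(676 + 2028) = sqrt(2704) = 52
θ = arctan(b/a) = arctan(-45.0333/-26) (quadrant-adjusted) = -120° = -2π/3
z = 52e^(-i*2π/3)


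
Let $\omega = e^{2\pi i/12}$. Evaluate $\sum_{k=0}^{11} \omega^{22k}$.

Let ζ = ω^22 = e^(2πi·22/12). Since 12 ∤ 22, ζ ≠ 1.
Sum = Σ_{k=0}^{11} ζ^k = (ζ^12 - 1)/(ζ - 1) = (ω^{22·12} - 1)/(ζ - 1) = (1 - 1)/(ζ - 1) = 0


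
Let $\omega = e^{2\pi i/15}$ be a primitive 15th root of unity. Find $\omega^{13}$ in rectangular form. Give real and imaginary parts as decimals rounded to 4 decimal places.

ω^13 = e^(2πi·13/15) = e^(i·26π/15)
= cos(26π/15) + i sin(26π/15)
= 0.6691 - 0.7431i


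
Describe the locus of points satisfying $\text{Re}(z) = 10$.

Re(z) = x where z = x + yi; the equation x = 10 is satisfied by all points with that x-coordinate
Locus: Vertical line x = 10


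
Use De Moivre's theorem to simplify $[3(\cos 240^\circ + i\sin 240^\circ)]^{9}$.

By De Moivre: z^n = r^n(cos(nθ) + i sin(nθ))
= 3^9(cos(9*240°) + i sin(9*240°))
= 19683(cos 0° + i sin 0°)
= 19683


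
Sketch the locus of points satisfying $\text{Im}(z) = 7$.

Im(z) = y where z = x + yi; the equation y = 7 is satisfied by all points with that y-coordinate
Locus: Horizontal line y = 7


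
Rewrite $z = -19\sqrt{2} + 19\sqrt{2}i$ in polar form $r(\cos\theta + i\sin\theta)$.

r = |z| = sqrt(a^2 + b^2) = sqrt((-19*sqrt(2))^2 + (19*sqrt(2))^2) = sqrt(722 + 722) = sqrt(1444) = 38
θ = arctan(b/a) = arctan(26.8701/-26.8701) (quadrant-adjusted) = 135°
z = 38(cos 135° + i sin 135°)


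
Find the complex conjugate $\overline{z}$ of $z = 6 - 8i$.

If z = a + bi, then conjugate(z) = a - bi
conjugate(6 - 8i) = 6 + 8i


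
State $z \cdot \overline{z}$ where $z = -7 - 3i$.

z * conjugate(z) = |z|^2 = a^2 + b^2
= (-7)^2 + (-3)^2 = 58


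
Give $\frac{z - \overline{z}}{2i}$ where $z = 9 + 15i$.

z - conjugate(z) = 2bi
(z - conjugate(z))/(2i) = 2bi/(2i) = b = 15


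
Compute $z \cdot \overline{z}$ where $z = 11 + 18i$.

z * conjugate(z) = |z|^2 = a^2 + b^2
= 11^2 + 18^2 = 445


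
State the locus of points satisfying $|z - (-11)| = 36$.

|z - z0| = r describes a circle centered at z0 with radius r
Here z0 = -11 and r = 36
Locus: Circle centered at (-11, 0) with radius 36


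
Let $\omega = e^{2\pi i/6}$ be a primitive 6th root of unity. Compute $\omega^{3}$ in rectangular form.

ω^3 = e^(2πi·3/6) = e^(i·1π)
= cos(1π) + i sin(1π)
= -1


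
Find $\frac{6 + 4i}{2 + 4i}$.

Multiply numerator and denominator by conjugate (2 - 4i):
= (6 + 4i)(2 - 4i) / (2^2 + 4^2)
= (28 - 16i) / 20
Divide through by 4: (7 - 4i) / 5
= 7/5 - (4/5)i


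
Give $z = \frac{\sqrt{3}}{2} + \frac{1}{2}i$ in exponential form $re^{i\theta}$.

r = |z| = sqrt((sqrt(3)/2)^2 + (1/2)^2) = sqrt(3/4 + 1/4) = sqrt(1) = 1
θ = arctan(b/a) = arctan(0.5/0.866) (quadrant-adjusted) = 30° = π/6
z = 1e^(i*π/6)


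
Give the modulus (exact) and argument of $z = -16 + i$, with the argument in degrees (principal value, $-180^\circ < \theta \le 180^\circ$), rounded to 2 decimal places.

|z| = sqrt((-16)^2 + 1^2) = sqrt(257)
arg(z) = arctan(b/a) = arctan(1/-16) (quadrant-adjusted) = 176.42°


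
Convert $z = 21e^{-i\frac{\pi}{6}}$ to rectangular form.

a = r cos θ = 21 * sqrt(3)/2 = 21*sqrt(3)/2
b = r sin θ = 21 * -1/2 = -21/2
z = 21*sqrt(3)/2 - (21/2)i


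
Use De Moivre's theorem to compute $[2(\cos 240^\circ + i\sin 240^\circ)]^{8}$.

By De Moivre: z^n = r^n(cos(nθ) + i sin(nθ))
= 2^8(cos(8*240°) + i sin(8*240°))
= 256(cos 120° + i sin 120°)
= -128 + 128*sqrt(3)i


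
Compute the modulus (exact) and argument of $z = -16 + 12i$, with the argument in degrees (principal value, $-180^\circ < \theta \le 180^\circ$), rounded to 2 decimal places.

|z| = sqrt((-16)^2 + 12^2) = 20
arg(z) = arctan(b/a) = arctan(12/-16) (quadrant-adjusted) = 143.13°


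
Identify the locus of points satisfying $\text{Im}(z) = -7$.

Im(z) = y where z = x + yi; the equation y = -7 is satisfied by all points with that y-coordinate
Locus: Horizontal line y = -7


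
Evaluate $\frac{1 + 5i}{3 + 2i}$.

Multiply numerator and denominator by conjugate (3 - 2i):
= (1 + 5i)(3 - 2i) / (3^2 + 2^2)
= (13 + 13i) / 13
= 1 + i


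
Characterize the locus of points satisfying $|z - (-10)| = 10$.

|z - z0| = r describes a circle centered at z0 with radius r
Here z0 = -10 and r = 10
Locus: Circle centered at (-10, 0) with radius 10


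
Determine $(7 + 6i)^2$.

(a + bi)^2 = a^2 - b^2 + 2abi
= 7^2 - 6^2 + 2*7*6i
= 13 + 84i


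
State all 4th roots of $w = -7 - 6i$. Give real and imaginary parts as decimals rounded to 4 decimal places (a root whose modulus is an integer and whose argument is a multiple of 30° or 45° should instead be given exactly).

|w| = sqrt(85) ≈ 9.219544, arg(w) ≈ 220.601295°
Root modulus = sqrt(85)^(1/4) ≈ 1.742518
Root arguments: θ_k = (arg(w) + 360°k)/4 for k = 0, 1, ..., 3
Compute each root as (root modulus)(cos θ_k + i sin θ_k) using full-precision intermediates, then round to 4 decimal places.
Roots: 0.9957 + 1.4300i, -1.4300 + 0.9957i, -0.9957 - 1.4300i, 1.4300 - 0.9957i


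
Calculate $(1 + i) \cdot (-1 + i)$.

(a1*a2 - b1*b2) + (a1*b2 + b1*a2)i
= (-1 - 1) + (1 + (-1))i
= -2


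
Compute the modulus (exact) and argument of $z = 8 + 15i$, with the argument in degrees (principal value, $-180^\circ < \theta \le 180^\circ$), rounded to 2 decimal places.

|z| = sqrt(8^2 + 15^2) = 17
arg(z) = arctan(b/a) = arctan(15/8) (quadrant-adjusted) = 61.93°


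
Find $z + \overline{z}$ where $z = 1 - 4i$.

z + conjugate(z) = (a + bi) + (a - bi) = 2a
= 2 * 1 = 2


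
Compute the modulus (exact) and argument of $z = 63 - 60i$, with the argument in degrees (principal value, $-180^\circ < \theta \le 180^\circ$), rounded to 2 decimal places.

|z| = sqrt(63^2 + (-60)^2) = 87
arg(z) = arctan(b/a) = arctan(-60/63) (quadrant-adjusted) = -43.60°


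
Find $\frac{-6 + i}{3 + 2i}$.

Multiply numerator and denominator by conjugate (3 - 2i):
= (-6 + i)(3 - 2i) / (3^2 + 2^2)
= (-16 + 15i) / 13
= -16/13 + (15/13)i


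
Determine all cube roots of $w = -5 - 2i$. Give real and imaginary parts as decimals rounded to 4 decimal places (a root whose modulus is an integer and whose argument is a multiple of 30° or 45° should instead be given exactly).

|w| = sqrt(29) ≈ 5.385165, arg(w) ≈ 201.801409°
Root modulus = sqrt(29)^(1/3) ≈ 1.752803
Root arguments: θ_k = (arg(w) + 360°k)/3 for k = 0, 1, ..., 2
Compute each root as (root modulus)(cos θ_k + i sin θ_k) using full-precision intermediates, then round to 4 decimal places.
Roots: 0.6773 + 1.6166i, -1.7387 - 0.2217i, 1.0614 - 1.3949i


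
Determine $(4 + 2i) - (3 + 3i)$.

(4 - 3) + (2 - 3)i = 1 - i


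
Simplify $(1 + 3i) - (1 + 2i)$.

(1 - 1) + (3 - 2)i = i


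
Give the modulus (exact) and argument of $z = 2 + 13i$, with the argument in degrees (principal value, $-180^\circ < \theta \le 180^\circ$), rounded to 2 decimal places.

|z| = sqrt(2^2 + 13^2) = sqrt(173)
arg(z) = arctan(b/a) = arctan(13/2) (quadrant-adjusted) = 81.25°


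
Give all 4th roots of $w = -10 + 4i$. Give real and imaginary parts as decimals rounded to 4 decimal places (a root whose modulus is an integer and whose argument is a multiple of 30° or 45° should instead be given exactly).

|w| = sqrt(116) ≈ 10.770330, arg(w) ≈ 158.198591°
Root modulus = sqrt(116)^(1/4) ≈ 1.811579
Root arguments: θ_k = (arg(w) + 360°k)/4 for k = 0, 1, ..., 3
Compute each root as (root modulus)(cos θ_k + i sin θ_k) using full-precision intermediates, then round to 4 decimal places.
Roots: 1.3969 + 1.1535i, -1.1535 + 1.3969i, -1.3969 - 1.1535i, 1.1535 - 1.3969i


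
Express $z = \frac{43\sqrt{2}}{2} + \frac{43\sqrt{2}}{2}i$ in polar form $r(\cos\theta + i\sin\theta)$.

r = |z| = sqrt(a^2 + b^2) = sqrt((43*sqrt(2)/2)^2 + (43*sqrt(2)/2)^2) = sqrt(1849/2 + 1849/2) = sqrt(1849) = 43
θ = arctan(b/a) = arctan(30.4056/30.4056) (quadrant-adjusted) = 45°
z = 43(cos 45° + i sin 45°)


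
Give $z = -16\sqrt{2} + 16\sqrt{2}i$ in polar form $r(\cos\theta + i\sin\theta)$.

r = |z| = sqrt(a^2 + b^2) = sqrt((-16*sqrt(2))^2 + (16*sqrt(2))^2) = sqrt(512 + 512) = sqrt(1024) = 32
θ = arctan(b/a) = arctan(22.6274/-22.6274) (quadrant-adjusted) = 135°
z = 32(cos 135° + i sin 135°)


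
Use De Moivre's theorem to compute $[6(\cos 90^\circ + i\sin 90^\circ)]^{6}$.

By De Moivre: z^n = r^n(cos(nθ) + i sin(nθ))
= 6^6(cos(6*90°) + i sin(6*90°))
= 46656(cos 180° + i sin 180°)
= -46656


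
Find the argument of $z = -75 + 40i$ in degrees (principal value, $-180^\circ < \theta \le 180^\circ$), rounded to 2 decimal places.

θ = arctan(b/a) = arctan(40/-75) (quadrant-adjusted) = 151.93°


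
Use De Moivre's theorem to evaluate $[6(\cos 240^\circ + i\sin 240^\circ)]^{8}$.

By De Moivre: z^n = r^n(cos(nθ) + i sin(nθ))
= 6^8(cos(8*240°) + i sin(8*240°))
= 1679616(cos 120° + i sin 120°)
= -839808 + 839808*sqrt(3)i


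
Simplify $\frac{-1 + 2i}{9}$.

Divisor is real, so divide each part by 9:
= -1/9 + (2/9)i


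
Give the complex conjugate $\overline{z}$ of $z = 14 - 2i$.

If z = a + bi, then conjugate(z) = a - bi
conjugate(14 - 2i) = 14 + 2i


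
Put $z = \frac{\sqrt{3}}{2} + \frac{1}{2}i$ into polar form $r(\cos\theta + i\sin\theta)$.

r = |z| = sqrt(a^2 + b^2) = sqrt((sqrt(3)/2)^2 + (1/2)^2) = sqrt(3/4 + 1/4) = sqrt(1) = 1
θ = arctan(b/a) = arctan(0.5/0.866) (quadrant-adjusted) = 30°
z = 1(cos 30° + i sin 30°)


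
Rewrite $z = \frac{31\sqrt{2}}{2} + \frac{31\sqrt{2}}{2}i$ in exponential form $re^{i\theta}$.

r = |z| = sqrt((31*sqrt(2)/2)^2 + (31*sqrt(2)/2)^2) = sqrt(961/2 + 961/2) = sqrt(961) = 31
θ = arctan(b/a) = arctan(21.9203/21.9203) (quadrant-adjusted) = 45° = π/4
z = 31e^(i*π/4)


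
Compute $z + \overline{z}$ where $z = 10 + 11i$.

z + conjugate(z) = (a + bi) + (a - bi) = 2a
= 2 * 10 = 20


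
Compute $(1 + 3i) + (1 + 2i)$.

(1 + 1) + (3 + 2)i = 2 + 5i


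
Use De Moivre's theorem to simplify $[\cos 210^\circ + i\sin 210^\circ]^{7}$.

By De Moivre: z^n = r^n(cos(nθ) + i sin(nθ))
= 1^7(cos(7*210°) + i sin(7*210°))
= 1(cos 30° + i sin 30°)
= sqrt(3)/2 + (1/2)i


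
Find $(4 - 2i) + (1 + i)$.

(4 + 1) + (-2 + 1)i = 5 - i


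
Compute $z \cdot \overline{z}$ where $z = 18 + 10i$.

z * conjugate(z) = |z|^2 = a^2 + b^2
= 18^2 + 10^2 = 424


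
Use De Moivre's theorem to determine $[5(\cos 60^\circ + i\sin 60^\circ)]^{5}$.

By De Moivre: z^n = r^n(cos(nθ) + i sin(nθ))
= 5^5(cos(5*60°) + i sin(5*60°))
= 3125(cos 300° + i sin 300°)
= 3125/2 - (3125*sqrt(3)/2)i


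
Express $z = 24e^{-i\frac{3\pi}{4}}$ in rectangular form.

a = r cos θ = 24 * -sqrt(2)/2 = -12*sqrt(2)
b = r sin θ = 24 * -sqrt(2)/2 = -12*sqrt(2)
z = -12*sqrt(2) - 12*sqrt(2)i


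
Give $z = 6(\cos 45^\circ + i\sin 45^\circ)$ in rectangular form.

a = r cos θ = 6 * sqrt(2)/2 = 3*sqrt(2)
b = r sin θ = 6 * sqrt(2)/2 = 3*sqrt(2)
z = 3*sqrt(2) + 3*sqrt(2)i


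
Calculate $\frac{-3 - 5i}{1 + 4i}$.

Multiply numerator and denominator by conjugate (1 - 4i):
= (-3 - 5i)(1 - 4i) / (1^2 + 4^2)
= (-23 + 7i) / 17
= -23/17 + (7/17)i


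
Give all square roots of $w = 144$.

|w| = 144, arg(w) = 0°
Root modulus = 144^(1/2) = 12
Root arguments: θ_k = (0° + 360°k)/2 for k = 0, 1, ..., 1
Roots: 12, -12


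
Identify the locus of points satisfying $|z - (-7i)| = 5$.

|z - z0| = r describes a circle centered at z0 with radius r
Here z0 = -7i and r = 5
Locus: Circle centered at (0, -7) with radius 5


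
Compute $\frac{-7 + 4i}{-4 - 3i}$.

Multiply numerator and denominator by conjugate (-4 + 3i):
= (-7 + 4i)(-4 + 3i) / ((-4)^2 + (-3)^2)
= (16 - 37i) / 25
= 16/25 - (37/25)i


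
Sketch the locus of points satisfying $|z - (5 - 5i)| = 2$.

|z - z0| = r describes a circle centered at z0 with radius r
Here z0 = 5 - 5i and r = 2
Locus: Circle centered at (5, -5) with radius 2


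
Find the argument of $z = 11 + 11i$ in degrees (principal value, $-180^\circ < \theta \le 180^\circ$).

θ = arctan(b/a) = arctan(11/11) (quadrant-adjusted) = 45°


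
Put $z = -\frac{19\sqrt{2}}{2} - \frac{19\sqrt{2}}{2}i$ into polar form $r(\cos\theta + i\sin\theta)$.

r = |z| = sqrt(a^2 + b^2) = sqrt((-19*sqrt(2)/2)^2 + (-19*sqrt(2)/2)^2) = sqrt(361/2 + 361/2) = sqrt(361) = 19
θ = arctan(b/a) = arctan(-13.435/-13.435) (quadrant-adjusted) = 225°
z = 19(cos 225° + i sin 225°)


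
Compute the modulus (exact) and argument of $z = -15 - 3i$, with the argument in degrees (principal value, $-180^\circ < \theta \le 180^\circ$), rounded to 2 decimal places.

|z| = sqrt((-15)^2 + (-3)^2) = sqrt(234)
arg(z) = arctan(b/a) = arctan(-3/-15) (quadrant-adjusted) = -168.69°


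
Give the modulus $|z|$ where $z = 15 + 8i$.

|z| = sqrt(a^2 + b^2) = sqrt(15^2 + 8^2) = sqrt(289) = 17


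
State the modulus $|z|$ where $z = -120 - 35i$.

|z| = sqrt(a^2 + b^2) = sqrt((-120)^2 + (-35)^2) = sqrt(15625) = 125


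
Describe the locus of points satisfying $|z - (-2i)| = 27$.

|z - z0| = r describes a circle centered at z0 with radius r
Here z0 = -2i and r = 27
Locus: Circle centered at (0, -2) with radius 27


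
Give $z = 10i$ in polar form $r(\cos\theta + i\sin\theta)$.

r = |z| = sqrt(a^2 + b^2) = sqrt((0)^2 + (10)^2) = sqrt(0 + 100) = sqrt(100) = 10
a = 0 and b > 0, so z lies on the positive imaginary axis: θ = 90°
z = 10(cos 90° + i sin 90°)


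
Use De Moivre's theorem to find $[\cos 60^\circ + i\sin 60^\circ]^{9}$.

By De Moivre: z^n = r^n(cos(nθ) + i sin(nθ))
= 1^9(cos(9*60°) + i sin(9*60°))
= 1(cos 180° + i sin 180°)
= -1


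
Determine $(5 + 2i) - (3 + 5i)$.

(5 - 3) + (2 - 5)i = 2 - 3i


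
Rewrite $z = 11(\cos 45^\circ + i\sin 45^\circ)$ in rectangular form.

a = r cos θ = 11 * sqrt(2)/2 = 11*sqrt(2)/2
b = r sin θ = 11 * sqrt(2)/2 = 11*sqrt(2)/2
z = 11*sqrt(2)/2 + (11*sqrt(2)/2)i


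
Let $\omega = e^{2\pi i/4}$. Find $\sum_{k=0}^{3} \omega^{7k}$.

Let ζ = ω^7 = e^(2πi·7/4). Since 4 ∤ 7, ζ ≠ 1.
Sum = Σ_{k=0}^{3} ζ^k = (ζ^4 - 1)/(ζ - 1) = (ω^{7·4} - 1)/(ζ - 1) = (1 - 1)/(ζ - 1) = 0


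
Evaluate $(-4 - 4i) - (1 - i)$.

(-4 - 1) + (-4 - (-1))i = -5 - 3i


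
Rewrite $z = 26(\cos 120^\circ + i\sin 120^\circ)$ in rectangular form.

a = r cos θ = 26 * -1/2 = -13
b = r sin θ = 26 * sqrt(3)/2 = 13*sqrt(3)
z = -13 + 13*sqrt(3)i


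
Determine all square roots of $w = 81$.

|w| = 81, arg(w) = 0°
Root modulus = 81^(1/2) = 9
Root arguments: θ_k = (0° + 360°k)/2 for k = 0, 1, ..., 1
Roots: 9, -9


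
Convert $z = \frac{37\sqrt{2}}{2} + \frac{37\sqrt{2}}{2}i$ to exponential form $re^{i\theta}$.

r = |z| = sqrt((37*sqrt(2)/2)^2 + (37*sqrt(2)/2)^2) = sqrt(1369/2 + 1369/2) = sqrt(1369) = 37
θ = arctan(b/a) = arctan(26.163/26.163) (quadrant-adjusted) = 45° = π/4
z = 37e^(i*π/4)


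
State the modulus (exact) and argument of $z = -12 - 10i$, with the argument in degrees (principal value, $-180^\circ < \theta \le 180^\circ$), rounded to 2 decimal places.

|z| = sqrt((-12)^2 + (-10)^2) = sqrt(244)
arg(z) = arctan(b/a) = arctan(-10/-12) (quadrant-adjusted) = -140.19°


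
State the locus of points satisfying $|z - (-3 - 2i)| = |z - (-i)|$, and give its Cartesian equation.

|z - z1| = |z - z2| means z is equidistant from z1 and z2,
i.e. the perpendicular bisector of the segment from (-3, -2) to (0, -1) (midpoint (-3/2, -3/2)).
With z = x + yi, square both sides:
(x - (-3))^2 + (y - (-2))^2 = (x - 0)^2 + (y - (-1))^2
The x^2 and y^2 terms cancel: 6x + 2y = 1 - 13 = -12
Simplify: 3x + y = -6
Locus: Perpendicular bisector of the segment from (-3, -2) to (0, -1): the line 3x + y = -6


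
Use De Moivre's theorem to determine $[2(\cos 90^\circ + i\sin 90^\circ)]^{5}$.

By De Moivre: z^n = r^n(cos(nθ) + i sin(nθ))
= 2^5(cos(5*90°) + i sin(5*90°))
= 32(cos 90° + i sin 90°)
= 32i


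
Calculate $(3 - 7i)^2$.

(a + bi)^2 = a^2 - b^2 + 2abi
= 3^2 - (-7)^2 + 2*3*(-7)i
= -40 - 42i


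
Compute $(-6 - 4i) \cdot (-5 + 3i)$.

(a1*a2 - b1*b2) + (a1*b2 + b1*a2)i
= (30 - (-12)) + (-18 + 20)i
= 42 + 2i


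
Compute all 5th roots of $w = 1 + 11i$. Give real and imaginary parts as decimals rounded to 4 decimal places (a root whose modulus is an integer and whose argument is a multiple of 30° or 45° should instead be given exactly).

|w| = sqrt(122) ≈ 11.045361, arg(w) ≈ 84.805571°
Root modulus = sqrt(122)^(1/5) ≈ 1.616724
Root arguments: θ_k = (arg(w) + 360°k)/5 for k = 0, 1, ..., 4
Compute each root as (root modulus)(cos θ_k + i sin θ_k) using full-precision intermediates, then round to 4 decimal places.
Roots: 1.5464 + 0.4716i, 0.0293 + 1.6165i, -1.5283 + 0.5274i, -0.9738 - 1.2905i, 0.9264 - 1.3250i


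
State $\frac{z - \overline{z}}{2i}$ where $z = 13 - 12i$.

z - conjugate(z) = 2bi
(z - conjugate(z))/(2i) = 2bi/(2i) = b = -12


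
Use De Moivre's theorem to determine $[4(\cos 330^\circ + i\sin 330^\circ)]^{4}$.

By De Moivre: z^n = r^n(cos(nθ) + i sin(nθ))
= 4^4(cos(4*330°) + i sin(4*330°))
= 256(cos 240° + i sin 240°)
= -128 - 128*sqrt(3)i


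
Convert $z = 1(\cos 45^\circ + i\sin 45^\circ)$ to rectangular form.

a = r cos θ = 1 * sqrt(2)/2 = sqrt(2)/2
b = r sin θ = 1 * sqrt(2)/2 = sqrt(2)/2
z = sqrt(2)/2 + (sqrt(2)/2)i


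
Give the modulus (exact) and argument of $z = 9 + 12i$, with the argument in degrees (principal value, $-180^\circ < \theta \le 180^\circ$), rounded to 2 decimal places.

|z| = sqrt(9^2 + 12^2) = 15
arg(z) = arctan(b/a) = arctan(12/9) (quadrant-adjusted) = 53.13°


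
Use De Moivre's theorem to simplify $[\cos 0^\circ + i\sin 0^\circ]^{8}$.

By De Moivre: z^n = r^n(cos(nθ) + i sin(nθ))
= 1^8(cos(8*0°) + i sin(8*0°))
= 1(cos 0° + i sin 0°)
= 1


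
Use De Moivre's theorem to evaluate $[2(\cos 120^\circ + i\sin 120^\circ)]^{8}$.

By De Moivre: z^n = r^n(cos(nθ) + i sin(nθ))
= 2^8(cos(8*120°) + i sin(8*120°))
= 256(cos 240° + i sin 240°)
= -128 - 128*sqrt(3)i


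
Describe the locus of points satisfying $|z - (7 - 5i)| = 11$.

|z - z0| = r describes a circle centered at z0 with radius r
Here z0 = 7 - 5i and r = 11
Locus: Circle centered at (7, -5) with radius 11


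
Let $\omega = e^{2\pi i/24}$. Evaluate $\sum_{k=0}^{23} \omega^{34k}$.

Let ζ = ω^34 = e^(2πi·34/24). Since 24 ∤ 34, ζ ≠ 1.
Sum = Σ_{k=0}^{23} ζ^k = (ζ^24 - 1)/(ζ - 1) = (ω^{34·24} - 1)/(ζ - 1) = (1 - 1)/(ζ - 1) = 0


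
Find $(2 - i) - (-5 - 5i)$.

(2 - (-5)) + (-1 - (-5))i = 7 + 4i


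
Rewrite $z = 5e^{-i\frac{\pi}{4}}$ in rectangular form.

a = r cos θ = 5 * sqrt(2)/2 = 5*sqrt(2)/2
b = r sin θ = 5 * -sqrt(2)/2 = -5*sqrt(2)/2
z = 5*sqrt(2)/2 - (5*sqrt(2)/2)i


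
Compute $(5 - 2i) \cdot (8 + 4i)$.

(a1*a2 - b1*b2) + (a1*b2 + b1*a2)i
= (40 - (-8)) + (20 + (-16))i
= 48 + 4i


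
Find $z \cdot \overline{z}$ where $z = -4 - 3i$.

z * conjugate(z) = |z|^2 = a^2 + b^2
= (-4)^2 + (-3)^2 = 25


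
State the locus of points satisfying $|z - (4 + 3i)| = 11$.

|z - z0| = r describes a circle centered at z0 with radius r
Here z0 = 4 + 3i and r = 11
Locus: Circle centered at (4, 3) with radius 11


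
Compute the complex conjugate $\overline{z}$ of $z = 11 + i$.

If z = a + bi, then conjugate(z) = a - bi
conjugate(11 + i) = 11 - i


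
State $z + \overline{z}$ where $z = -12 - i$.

z + conjugate(z) = (a + bi) + (a - bi) = 2a
= 2 * (-12) = -24


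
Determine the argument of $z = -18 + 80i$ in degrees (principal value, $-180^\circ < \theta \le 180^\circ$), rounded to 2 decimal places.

θ = arctan(b/a) = arctan(80/-18) (quadrant-adjusted) = 102.68°
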